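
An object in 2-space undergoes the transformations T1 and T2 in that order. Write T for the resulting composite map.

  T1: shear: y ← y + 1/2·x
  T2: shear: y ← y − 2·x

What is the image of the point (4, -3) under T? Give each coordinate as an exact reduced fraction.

T1 shear: y ← y + 1/2·x: (4, -3) → (4, -1)
T2 shear: y ← y − 2·x: (4, -1) → (4, -9)

T(p) = (4, -9)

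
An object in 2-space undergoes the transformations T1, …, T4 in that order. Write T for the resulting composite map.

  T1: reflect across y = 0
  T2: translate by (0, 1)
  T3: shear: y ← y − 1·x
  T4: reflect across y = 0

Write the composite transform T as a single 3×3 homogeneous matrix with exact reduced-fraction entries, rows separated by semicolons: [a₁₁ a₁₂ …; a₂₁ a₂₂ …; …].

T = [1 0 0; 1 1 -1; 0 0 1]

T1 = [1 0 0; 0 -1 0; 0 0 1]
T2·T1 = [1 0 0; 0 -1 1; 0 0 1]
T3·…·T1 = [1 0 0; -1 -1 1; 0 0 1]
T4·…·T1 = [1 0 0; 1 1 -1; 0 0 1]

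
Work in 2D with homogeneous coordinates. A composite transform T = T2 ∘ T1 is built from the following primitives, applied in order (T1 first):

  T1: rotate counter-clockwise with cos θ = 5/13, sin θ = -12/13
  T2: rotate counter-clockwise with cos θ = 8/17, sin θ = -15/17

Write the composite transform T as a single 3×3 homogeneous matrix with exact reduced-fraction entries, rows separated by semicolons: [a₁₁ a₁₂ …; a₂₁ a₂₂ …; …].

T = [-140/221 171/221 0; -171/221 -140/221 0; 0 0 1]

T1 = [5/13 12/13 0; -12/13 5/13 0; 0 0 1]
T2·T1 = [-140/221 171/221 0; -171/221 -140/221 0; 0 0 1]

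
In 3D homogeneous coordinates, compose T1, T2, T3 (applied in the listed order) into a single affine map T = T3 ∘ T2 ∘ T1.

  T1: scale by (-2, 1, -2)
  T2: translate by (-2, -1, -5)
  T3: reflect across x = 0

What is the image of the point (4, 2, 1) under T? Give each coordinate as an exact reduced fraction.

T1 scale by (-2, 1, -2): (4, 2, 1) → (-8, 2, -2)
T2 translate by (-2, -1, -5): (-8, 2, -2) → (-10, 1, -7)
T3 reflect across x = 0: (-10, 1, -7) → (10, 1, -7)

T(p) = (10, 1, -7)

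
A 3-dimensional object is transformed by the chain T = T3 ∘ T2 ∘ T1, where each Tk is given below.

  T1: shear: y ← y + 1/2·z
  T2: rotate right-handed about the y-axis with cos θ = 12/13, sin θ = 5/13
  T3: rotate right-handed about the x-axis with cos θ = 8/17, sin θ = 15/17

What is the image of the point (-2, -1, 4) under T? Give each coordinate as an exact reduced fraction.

T1 shear: y ← y + 1/2·z: (-2, -1, 4) → (-2, 1, 4)
T2 rotate right-handed about the y-axis with cos θ = 12/13, sin θ = 5/13: (-2, 1, 4) → (-4/13, 1, 58/13)
T3 rotate right-handed about the x-axis with cos θ = 8/17, sin θ = 15/17: (-4/13, 1, 58/13) → (-4/13, -766/221, 659/221)

T(p) = (-4/13, -766/221, 659/221)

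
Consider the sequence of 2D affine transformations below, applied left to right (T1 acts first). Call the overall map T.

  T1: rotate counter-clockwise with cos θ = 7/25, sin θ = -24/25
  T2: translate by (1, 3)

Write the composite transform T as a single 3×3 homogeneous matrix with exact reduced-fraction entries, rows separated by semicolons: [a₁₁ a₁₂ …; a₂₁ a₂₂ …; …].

T1 = [7/25 24/25 0; -24/25 7/25 0; 0 0 1]
T2·T1 = [7/25 24/25 1; -24/25 7/25 3; 0 0 1]

T = [7/25 24/25 1; -24/25 7/25 3; 0 0 1]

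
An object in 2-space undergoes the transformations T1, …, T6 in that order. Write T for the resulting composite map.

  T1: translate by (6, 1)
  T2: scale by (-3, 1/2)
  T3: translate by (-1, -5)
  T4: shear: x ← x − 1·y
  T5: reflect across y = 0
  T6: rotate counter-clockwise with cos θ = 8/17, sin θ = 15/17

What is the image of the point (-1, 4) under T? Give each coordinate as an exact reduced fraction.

T(p) = (-291/34, -365/34)

T1 translate by (6, 1): (-1, 4) → (5, 5)
T2 scale by (-3, 1/2): (5, 5) → (-15, 5/2)
T3 translate by (-1, -5): (-15, 5/2) → (-16, -5/2)
T4 shear: x ← x − 1·y: (-16, -5/2) → (-27/2, -5/2)
T5 reflect across y = 0: (-27/2, -5/2) → (-27/2, 5/2)
T6 rotate counter-clockwise with cos θ = 8/17, sin θ = 15/17: (-27/2, 5/2) → (-291/34, -365/34)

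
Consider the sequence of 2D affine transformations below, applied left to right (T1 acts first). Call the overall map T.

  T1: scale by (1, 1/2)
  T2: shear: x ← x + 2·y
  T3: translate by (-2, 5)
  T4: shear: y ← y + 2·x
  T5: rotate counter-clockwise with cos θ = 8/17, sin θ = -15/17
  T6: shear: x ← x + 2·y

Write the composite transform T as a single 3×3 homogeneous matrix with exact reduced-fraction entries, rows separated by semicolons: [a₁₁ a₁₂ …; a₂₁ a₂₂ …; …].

T1 = [1 0 0; 0 1/2 0; 0 0 1]
T2·T1 = [1 1 0; 0 1/2 0; 0 0 1]
T3·…·T1 = [1 1 -2; 0 1/2 5; 0 0 1]
T4·…·T1 = [1 1 -2; 2 5/2 1; 0 0 1]
T5·…·T1 = [38/17 91/34 -1/17; 1/17 5/17 38/17; 0 0 1]
T6·…·T1 = [40/17 111/34 75/17; 1/17 5/17 38/17; 0 0 1]

T = [40/17 111/34 75/17; 1/17 5/17 38/17; 0 0 1]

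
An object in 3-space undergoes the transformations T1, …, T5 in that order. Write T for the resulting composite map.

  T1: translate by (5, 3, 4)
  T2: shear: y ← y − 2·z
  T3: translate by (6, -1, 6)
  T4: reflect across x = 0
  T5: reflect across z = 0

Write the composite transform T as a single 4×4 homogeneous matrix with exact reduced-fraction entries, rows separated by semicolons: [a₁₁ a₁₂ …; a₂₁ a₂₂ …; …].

T = [-1 0 0 -11; 0 1 -2 -6; 0 0 -1 -10; 0 0 0 1]

T1 = [1 0 0 5; 0 1 0 3; 0 0 1 4; 0 0 0 1]
T2·T1 = [1 0 0 5; 0 1 -2 -5; 0 0 1 4; 0 0 0 1]
T3·…·T1 = [1 0 0 11; 0 1 -2 -6; 0 0 1 10; 0 0 0 1]
T4·…·T1 = [-1 0 0 -11; 0 1 -2 -6; 0 0 1 10; 0 0 0 1]
T5·…·T1 = [-1 0 0 -11; 0 1 -2 -6; 0 0 -1 -10; 0 0 0 1]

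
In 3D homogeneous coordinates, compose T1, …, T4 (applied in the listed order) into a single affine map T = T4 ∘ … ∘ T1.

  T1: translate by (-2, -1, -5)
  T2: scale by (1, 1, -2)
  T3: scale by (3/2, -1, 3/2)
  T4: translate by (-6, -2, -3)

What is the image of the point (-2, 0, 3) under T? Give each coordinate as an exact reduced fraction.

T1 translate by (-2, -1, -5): (-2, 0, 3) → (-4, -1, -2)
T2 scale by (1, 1, -2): (-4, -1, -2) → (-4, -1, 4)
T3 scale by (3/2, -1, 3/2): (-4, -1, 4) → (-6, 1, 6)
T4 translate by (-6, -2, -3): (-6, 1, 6) → (-12, -1, 3)

T(p) = (-12, -1, 3)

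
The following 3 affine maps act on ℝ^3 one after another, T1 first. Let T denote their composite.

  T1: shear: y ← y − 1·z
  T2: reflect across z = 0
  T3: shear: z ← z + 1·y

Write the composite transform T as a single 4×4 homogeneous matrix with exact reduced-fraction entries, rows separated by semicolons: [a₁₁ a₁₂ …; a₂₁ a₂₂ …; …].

T = [1 0 0 0; 0 1 -1 0; 0 1 -2 0; 0 0 0 1]

T1 = [1 0 0 0; 0 1 -1 0; 0 0 1 0; 0 0 0 1]
T2·T1 = [1 0 0 0; 0 1 -1 0; 0 0 -1 0; 0 0 0 1]
T3·…·T1 = [1 0 0 0; 0 1 -1 0; 0 1 -2 0; 0 0 0 1]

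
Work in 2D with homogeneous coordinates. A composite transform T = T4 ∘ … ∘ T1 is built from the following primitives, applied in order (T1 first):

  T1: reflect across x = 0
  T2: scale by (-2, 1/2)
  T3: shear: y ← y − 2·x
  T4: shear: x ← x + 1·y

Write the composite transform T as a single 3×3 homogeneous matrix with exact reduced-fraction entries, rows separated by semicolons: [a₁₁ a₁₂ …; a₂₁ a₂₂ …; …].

T1 = [-1 0 0; 0 1 0; 0 0 1]
T2·T1 = [2 0 0; 0 1/2 0; 0 0 1]
T3·…·T1 = [2 0 0; -4 1/2 0; 0 0 1]
T4·…·T1 = [-2 1/2 0; -4 1/2 0; 0 0 1]

T = [-2 1/2 0; -4 1/2 0; 0 0 1]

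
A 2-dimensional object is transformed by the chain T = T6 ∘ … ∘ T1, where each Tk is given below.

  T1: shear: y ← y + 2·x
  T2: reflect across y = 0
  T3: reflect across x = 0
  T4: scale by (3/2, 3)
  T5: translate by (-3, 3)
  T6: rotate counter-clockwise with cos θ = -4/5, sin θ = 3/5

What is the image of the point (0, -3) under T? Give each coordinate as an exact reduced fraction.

T(p) = (-24/5, -57/5)

T1 shear: y ← y + 2·x: (0, -3) → (0, -3)
T2 reflect across y = 0: (0, -3) → (0, 3)
T3 reflect across x = 0: (0, 3) → (0, 3)
T4 scale by (3/2, 3): (0, 3) → (0, 9)
T5 translate by (-3, 3): (0, 9) → (-3, 12)
T6 rotate counter-clockwise with cos θ = -4/5, sin θ = 3/5: (-3, 12) → (-24/5, -57/5)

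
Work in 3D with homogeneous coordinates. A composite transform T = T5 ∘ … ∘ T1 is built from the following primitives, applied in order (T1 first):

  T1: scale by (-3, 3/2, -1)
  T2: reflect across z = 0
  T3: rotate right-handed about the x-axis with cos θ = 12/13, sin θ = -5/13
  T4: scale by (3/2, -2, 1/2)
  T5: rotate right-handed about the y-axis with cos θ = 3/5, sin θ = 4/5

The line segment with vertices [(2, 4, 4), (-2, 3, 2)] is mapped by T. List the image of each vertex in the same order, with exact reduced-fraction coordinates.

image vertices: (-63/13, -184/13, 99/13), (354/65, -128/13, -1863/260)

T1 scale by (-3, 3/2, -1): (2, 4, 4) → (-6, 6, -4); (-2, 3, 2) → (6, 9/2, -2)
T2 reflect across z = 0: (-6, 6, -4) → (-6, 6, 4); (6, 9/2, -2) → (6, 9/2, 2)
T3 rotate right-handed about the x-axis with cos θ = 12/13, sin θ = -5/13: (-6, 6, 4) → (-6, 92/13, 18/13); (6, 9/2, 2) → (6, 64/13, 3/26)
T4 scale by (3/2, -2, 1/2): (-6, 92/13, 18/13) → (-9, -184/13, 9/13); (6, 64/13, 3/26) → (9, -128/13, 3/52)
T5 rotate right-handed about the y-axis with cos θ = 3/5, sin θ = 4/5: (-9, -184/13, 9/13) → (-63/13, -184/13, 99/13); (9, -128/13, 3/52) → (354/65, -128/13, -1863/260)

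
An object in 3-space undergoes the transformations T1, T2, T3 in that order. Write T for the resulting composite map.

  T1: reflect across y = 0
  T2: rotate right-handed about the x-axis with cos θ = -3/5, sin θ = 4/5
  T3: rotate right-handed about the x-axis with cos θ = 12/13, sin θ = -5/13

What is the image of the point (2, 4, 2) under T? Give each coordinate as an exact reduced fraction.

T(p) = (2, -62/65, -284/65)

T1 reflect across y = 0: (2, 4, 2) → (2, -4, 2)
T2 rotate right-handed about the x-axis with cos θ = -3/5, sin θ = 4/5: (2, -4, 2) → (2, 4/5, -22/5)
T3 rotate right-handed about the x-axis with cos θ = 12/13, sin θ = -5/13: (2, 4/5, -22/5) → (2, -62/65, -284/65)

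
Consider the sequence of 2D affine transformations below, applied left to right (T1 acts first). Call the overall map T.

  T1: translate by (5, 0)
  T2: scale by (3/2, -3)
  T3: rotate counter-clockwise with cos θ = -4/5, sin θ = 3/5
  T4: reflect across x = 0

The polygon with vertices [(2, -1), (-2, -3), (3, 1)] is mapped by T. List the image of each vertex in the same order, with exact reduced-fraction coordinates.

T1 translate by (5, 0): (2, -1) → (7, -1); (-2, -3) → (3, -3); (3, 1) → (8, 1)
T2 scale by (3/2, -3): (7, -1) → (21/2, 3); (3, -3) → (9/2, 9); (8, 1) → (12, -3)
T3 rotate counter-clockwise with cos θ = -4/5, sin θ = 3/5: (21/2, 3) → (-51/5, 39/10); (9/2, 9) → (-9, -9/2); (12, -3) → (-39/5, 48/5)
T4 reflect across x = 0: (-51/5, 39/10) → (51/5, 39/10); (-9, -9/2) → (9, -9/2); (-39/5, 48/5) → (39/5, 48/5)

image vertices: (51/5, 39/10), (9, -9/2), (39/5, 48/5)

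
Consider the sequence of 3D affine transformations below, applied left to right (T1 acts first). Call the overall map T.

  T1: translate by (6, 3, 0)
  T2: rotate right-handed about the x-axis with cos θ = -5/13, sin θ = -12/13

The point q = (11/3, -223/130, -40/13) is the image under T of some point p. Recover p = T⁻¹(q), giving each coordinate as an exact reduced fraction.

T1 = [1 0 0 6; 0 1 0 3; 0 0 1 0; 0 0 0 1]
T2·T1 = [1 0 0 6; 0 -5/13 12/13 -15/13; 0 -12/13 -5/13 -36/13; 0 0 0 1]
det M = 1; M⁻¹ = [1 0 0 -6; 0 -5/13 -12/13 -3; 0 12/13 -5/13 0; 0 0 0 1]
M⁻¹ · (11/3, -223/130, -40/13)ᵀ = (-7/3, 1/2, -2/5)ᵀ

p = (-7/3, 1/2, -2/5)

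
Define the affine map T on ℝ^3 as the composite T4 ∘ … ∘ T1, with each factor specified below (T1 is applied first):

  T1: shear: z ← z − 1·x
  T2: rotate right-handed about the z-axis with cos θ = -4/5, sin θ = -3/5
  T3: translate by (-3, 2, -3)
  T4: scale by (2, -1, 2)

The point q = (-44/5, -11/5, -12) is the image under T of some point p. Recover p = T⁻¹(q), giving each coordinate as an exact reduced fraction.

T1 = [1 0 0 0; 0 1 0 0; -1 0 1 0; 0 0 0 1]
T2·T1 = [-4/5 3/5 0 0; -3/5 -4/5 0 0; -1 0 1 0; 0 0 0 1]
T3·…·T1 = [-4/5 3/5 0 -3; -3/5 -4/5 0 2; -1 0 1 -3; 0 0 0 1]
T4·…·T1 = [-8/5 6/5 0 -6; 3/5 4/5 0 -2; -2 0 2 -6; 0 0 0 1]
det M = -4; M⁻¹ = [-2/5 3/5 0 -6/5; 3/10 4/5 0 17/5; -2/5 3/5 1/2 9/5; 0 0 0 1]
M⁻¹ · (-44/5, -11/5, -12)ᵀ = (1, -1, -2)ᵀ

p = (1, -1, -2)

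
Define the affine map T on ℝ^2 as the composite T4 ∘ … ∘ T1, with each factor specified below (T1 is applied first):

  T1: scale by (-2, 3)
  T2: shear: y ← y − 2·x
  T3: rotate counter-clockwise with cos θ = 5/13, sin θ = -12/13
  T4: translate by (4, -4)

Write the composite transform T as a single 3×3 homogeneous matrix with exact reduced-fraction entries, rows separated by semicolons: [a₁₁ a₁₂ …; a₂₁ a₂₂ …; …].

T1 = [-2 0 0; 0 3 0; 0 0 1]
T2·T1 = [-2 0 0; 4 3 0; 0 0 1]
T3·…·T1 = [38/13 36/13 0; 44/13 15/13 0; 0 0 1]
T4·…·T1 = [38/13 36/13 4; 44/13 15/13 -4; 0 0 1]

T = [38/13 36/13 4; 44/13 15/13 -4; 0 0 1]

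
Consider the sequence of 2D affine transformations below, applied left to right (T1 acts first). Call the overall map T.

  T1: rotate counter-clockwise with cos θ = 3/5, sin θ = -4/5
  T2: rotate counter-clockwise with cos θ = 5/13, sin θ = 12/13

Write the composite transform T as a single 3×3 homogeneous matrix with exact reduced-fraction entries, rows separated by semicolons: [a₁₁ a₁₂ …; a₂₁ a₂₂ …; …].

T1 = [3/5 4/5 0; -4/5 3/5 0; 0 0 1]
T2·T1 = [63/65 -16/65 0; 16/65 63/65 0; 0 0 1]

T = [63/65 -16/65 0; 16/65 63/65 0; 0 0 1]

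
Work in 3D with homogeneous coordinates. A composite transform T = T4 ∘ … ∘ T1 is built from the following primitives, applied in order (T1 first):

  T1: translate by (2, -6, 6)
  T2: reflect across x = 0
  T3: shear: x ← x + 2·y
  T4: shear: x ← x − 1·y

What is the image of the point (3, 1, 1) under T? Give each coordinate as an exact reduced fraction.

T(p) = (-10, -5, 7)

T1 translate by (2, -6, 6): (3, 1, 1) → (5, -5, 7)
T2 reflect across x = 0: (5, -5, 7) → (-5, -5, 7)
T3 shear: x ← x + 2·y: (-5, -5, 7) → (-15, -5, 7)
T4 shear: x ← x − 1·y: (-15, -5, 7) → (-10, -5, 7)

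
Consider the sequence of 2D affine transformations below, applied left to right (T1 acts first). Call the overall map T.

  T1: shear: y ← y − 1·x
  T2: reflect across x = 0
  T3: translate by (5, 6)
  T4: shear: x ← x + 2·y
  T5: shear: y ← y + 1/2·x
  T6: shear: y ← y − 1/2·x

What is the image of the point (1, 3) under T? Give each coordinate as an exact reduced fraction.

T(p) = (20, 8)

T1 shear: y ← y − 1·x: (1, 3) → (1, 2)
T2 reflect across x = 0: (1, 2) → (-1, 2)
T3 translate by (5, 6): (-1, 2) → (4, 8)
T4 shear: x ← x + 2·y: (4, 8) → (20, 8)
T5 shear: y ← y + 1/2·x: (20, 8) → (20, 18)
T6 shear: y ← y − 1/2·x: (20, 18) → (20, 8)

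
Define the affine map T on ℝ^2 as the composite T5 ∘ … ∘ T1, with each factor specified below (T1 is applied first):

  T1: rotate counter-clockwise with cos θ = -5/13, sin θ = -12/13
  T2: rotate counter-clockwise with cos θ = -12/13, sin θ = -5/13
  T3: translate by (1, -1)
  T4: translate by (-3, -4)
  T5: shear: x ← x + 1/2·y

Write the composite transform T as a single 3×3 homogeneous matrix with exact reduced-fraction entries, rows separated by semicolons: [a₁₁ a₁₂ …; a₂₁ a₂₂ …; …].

T1 = [-5/13 12/13 0; -12/13 -5/13 0; 0 0 1]
T2·T1 = [0 -1 0; 1 0 0; 0 0 1]
T3·…·T1 = [0 -1 1; 1 0 -1; 0 0 1]
T4·…·T1 = [0 -1 -2; 1 0 -5; 0 0 1]
T5·…·T1 = [1/2 -1 -9/2; 1 0 -5; 0 0 1]

T = [1/2 -1 -9/2; 1 0 -5; 0 0 1]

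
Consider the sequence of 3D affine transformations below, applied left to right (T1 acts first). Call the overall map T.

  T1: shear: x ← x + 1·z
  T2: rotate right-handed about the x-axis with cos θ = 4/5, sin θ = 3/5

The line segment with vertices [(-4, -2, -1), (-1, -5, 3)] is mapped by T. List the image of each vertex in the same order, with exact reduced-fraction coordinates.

image vertices: (-5, -1, -2), (2, -29/5, -3/5)

T1 shear: x ← x + 1·z: (-4, -2, -1) → (-5, -2, -1); (-1, -5, 3) → (2, -5, 3)
T2 rotate right-handed about the x-axis with cos θ = 4/5, sin θ = 3/5: (-5, -2, -1) → (-5, -1, -2); (2, -5, 3) → (2, -29/5, -3/5)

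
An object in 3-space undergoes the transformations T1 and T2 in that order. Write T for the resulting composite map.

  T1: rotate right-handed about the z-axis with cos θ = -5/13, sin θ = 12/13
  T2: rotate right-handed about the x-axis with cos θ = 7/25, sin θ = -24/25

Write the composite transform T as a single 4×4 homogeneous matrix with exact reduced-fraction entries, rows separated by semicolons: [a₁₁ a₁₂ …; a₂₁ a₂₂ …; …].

T = [-5/13 -12/13 0 0; 84/325 -7/65 24/25 0; -288/325 24/65 7/25 0; 0 0 0 1]

T1 = [-5/13 -12/13 0 0; 12/13 -5/13 0 0; 0 0 1 0; 0 0 0 1]
T2·T1 = [-5/13 -12/13 0 0; 84/325 -7/65 24/25 0; -288/325 24/65 7/25 0; 0 0 0 1]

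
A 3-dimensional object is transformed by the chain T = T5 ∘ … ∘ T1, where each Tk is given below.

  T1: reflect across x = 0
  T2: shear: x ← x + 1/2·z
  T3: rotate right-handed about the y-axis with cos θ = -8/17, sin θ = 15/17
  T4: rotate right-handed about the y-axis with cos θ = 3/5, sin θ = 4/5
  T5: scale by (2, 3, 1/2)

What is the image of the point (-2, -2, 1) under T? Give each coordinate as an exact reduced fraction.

T1 reflect across x = 0: (-2, -2, 1) → (2, -2, 1)
T2 shear: x ← x + 1/2·z: (2, -2, 1) → (5/2, -2, 1)
T3 rotate right-handed about the y-axis with cos θ = -8/17, sin θ = 15/17: (5/2, -2, 1) → (-5/17, -2, -91/34)
T4 rotate right-handed about the y-axis with cos θ = 3/5, sin θ = 4/5: (-5/17, -2, -91/34) → (-197/85, -2, -233/170)
T5 scale by (2, 3, 1/2): (-197/85, -2, -233/170) → (-394/85, -6, -233/340)

T(p) = (-394/85, -6, -233/340)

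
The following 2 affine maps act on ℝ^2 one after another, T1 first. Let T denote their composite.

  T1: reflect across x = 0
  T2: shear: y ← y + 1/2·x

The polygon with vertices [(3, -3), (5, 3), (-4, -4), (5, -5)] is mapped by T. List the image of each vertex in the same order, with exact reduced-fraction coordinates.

T1 reflect across x = 0: (3, -3) → (-3, -3); (5, 3) → (-5, 3); (-4, -4) → (4, -4); (5, -5) → (-5, -5)
T2 shear: y ← y + 1/2·x: (-3, -3) → (-3, -9/2); (-5, 3) → (-5, 1/2); (4, -4) → (4, -2); (-5, -5) → (-5, -15/2)

image vertices: (-3, -9/2), (-5, 1/2), (4, -2), (-5, -15/2)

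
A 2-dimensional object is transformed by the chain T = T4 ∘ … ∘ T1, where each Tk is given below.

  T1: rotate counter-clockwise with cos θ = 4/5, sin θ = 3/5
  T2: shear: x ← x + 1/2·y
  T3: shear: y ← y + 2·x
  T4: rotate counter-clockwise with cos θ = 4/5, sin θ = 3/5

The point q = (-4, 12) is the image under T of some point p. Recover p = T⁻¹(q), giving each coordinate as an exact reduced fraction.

T1 = [4/5 -3/5 0; 3/5 4/5 0; 0 0 1]
T2·T1 = [11/10 -1/5 0; 3/5 4/5 0; 0 0 1]
T3·…·T1 = [11/10 -1/5 0; 14/5 2/5 0; 0 0 1]
T4·…·T1 = [-4/5 -2/5 0; 29/10 1/5 0; 0 0 1]
det M = 1; M⁻¹ = [1/5 2/5 0; -29/10 -4/5 0; 0 0 1]
M⁻¹ · (-4, 12)ᵀ = (4, 2)ᵀ

p = (4, 2)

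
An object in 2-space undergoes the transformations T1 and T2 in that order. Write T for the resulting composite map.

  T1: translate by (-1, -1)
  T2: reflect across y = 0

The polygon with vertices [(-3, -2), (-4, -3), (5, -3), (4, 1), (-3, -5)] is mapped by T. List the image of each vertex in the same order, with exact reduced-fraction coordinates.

T1 translate by (-1, -1): (-3, -2) → (-4, -3); (-4, -3) → (-5, -4); (5, -3) → (4, -4); (4, 1) → (3, 0); (-3, -5) → (-4, -6)
T2 reflect across y = 0: (-4, -3) → (-4, 3); (-5, -4) → (-5, 4); (4, -4) → (4, 4); (3, 0) → (3, 0); (-4, -6) → (-4, 6)

image vertices: (-4, 3), (-5, 4), (4, 4), (3, 0), (-4, 6)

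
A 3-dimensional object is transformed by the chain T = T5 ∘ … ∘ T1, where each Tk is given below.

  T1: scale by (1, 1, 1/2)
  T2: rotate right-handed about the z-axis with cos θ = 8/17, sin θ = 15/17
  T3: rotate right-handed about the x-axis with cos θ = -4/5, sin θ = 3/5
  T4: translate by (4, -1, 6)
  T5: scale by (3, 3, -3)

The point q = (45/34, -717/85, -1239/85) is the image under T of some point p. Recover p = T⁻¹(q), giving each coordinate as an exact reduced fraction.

T1 = [1 0 0 0; 0 1 0 0; 0 0 1/2 0; 0 0 0 1]
T2·T1 = [8/17 -15/17 0 0; 15/17 8/17 0 0; 0 0 1/2 0; 0 0 0 1]
T3·…·T1 = [8/17 -15/17 0 0; -12/17 -32/85 -3/10 0; 9/17 24/85 -2/5 0; 0 0 0 1]
T4·…·T1 = [8/17 -15/17 0 4; -12/17 -32/85 -3/10 -1; 9/17 24/85 -2/5 6; 0 0 0 1]
T5·…·T1 = [24/17 -45/17 0 12; -36/17 -96/85 -9/10 -3; -27/17 -72/85 6/5 -18; 0 0 0 1]
det M = -27/2; M⁻¹ = [8/51 -4/17 -3/17 -98/17; -5/17 -32/255 -8/85 124/85; 0 -2/5 8/15 42/5; 0 0 0 1]
M⁻¹ · (45/34, -717/85, -1239/85)ᵀ = (-1, 7/2, 4)ᵀ

p = (-1, 7/2, 4)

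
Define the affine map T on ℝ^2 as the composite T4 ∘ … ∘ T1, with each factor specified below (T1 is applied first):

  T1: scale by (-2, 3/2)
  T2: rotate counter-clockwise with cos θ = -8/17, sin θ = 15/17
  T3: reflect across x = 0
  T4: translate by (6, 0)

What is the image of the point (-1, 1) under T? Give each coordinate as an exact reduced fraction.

T1 scale by (-2, 3/2): (-1, 1) → (2, 3/2)
T2 rotate counter-clockwise with cos θ = -8/17, sin θ = 15/17: (2, 3/2) → (-77/34, 18/17)
T3 reflect across x = 0: (-77/34, 18/17) → (77/34, 18/17)
T4 translate by (6, 0): (77/34, 18/17) → (281/34, 18/17)

T(p) = (281/34, 18/17)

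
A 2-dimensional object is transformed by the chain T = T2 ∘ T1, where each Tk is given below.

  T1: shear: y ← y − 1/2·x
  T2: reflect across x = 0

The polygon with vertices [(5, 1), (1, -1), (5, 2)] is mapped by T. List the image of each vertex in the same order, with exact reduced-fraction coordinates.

image vertices: (-5, -3/2), (-1, -3/2), (-5, -1/2)

T1 shear: y ← y − 1/2·x: (5, 1) → (5, -3/2); (1, -1) → (1, -3/2); (5, 2) → (5, -1/2)
T2 reflect across x = 0: (5, -3/2) → (-5, -3/2); (1, -3/2) → (-1, -3/2); (5, -1/2) → (-5, -1/2)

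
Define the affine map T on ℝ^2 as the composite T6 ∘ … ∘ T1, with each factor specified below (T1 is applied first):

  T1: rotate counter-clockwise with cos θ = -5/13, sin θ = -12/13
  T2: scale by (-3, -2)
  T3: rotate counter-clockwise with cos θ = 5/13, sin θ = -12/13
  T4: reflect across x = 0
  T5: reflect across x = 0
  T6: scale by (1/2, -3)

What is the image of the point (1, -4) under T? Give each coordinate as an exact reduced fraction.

T1 rotate counter-clockwise with cos θ = -5/13, sin θ = -12/13: (1, -4) → (-53/13, 8/13)
T2 scale by (-3, -2): (-53/13, 8/13) → (159/13, -16/13)
T3 rotate counter-clockwise with cos θ = 5/13, sin θ = -12/13: (159/13, -16/13) → (603/169, -1988/169)
T4 reflect across x = 0: (603/169, -1988/169) → (-603/169, -1988/169)
T5 reflect across x = 0: (-603/169, -1988/169) → (603/169, -1988/169)
T6 scale by (1/2, -3): (603/169, -1988/169) → (603/338, 5964/169)

T(p) = (603/338, 5964/169)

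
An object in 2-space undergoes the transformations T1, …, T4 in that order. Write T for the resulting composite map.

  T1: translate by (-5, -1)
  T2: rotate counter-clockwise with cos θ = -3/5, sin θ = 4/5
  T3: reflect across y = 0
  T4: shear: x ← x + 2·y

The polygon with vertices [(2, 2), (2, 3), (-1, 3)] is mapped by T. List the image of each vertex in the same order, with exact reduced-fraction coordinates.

T1 translate by (-5, -1): (2, 2) → (-3, 1); (2, 3) → (-3, 2); (-1, 3) → (-6, 2)
T2 rotate counter-clockwise with cos θ = -3/5, sin θ = 4/5: (-3, 1) → (1, -3); (-3, 2) → (1/5, -18/5); (-6, 2) → (2, -6)
T3 reflect across y = 0: (1, -3) → (1, 3); (1/5, -18/5) → (1/5, 18/5); (2, -6) → (2, 6)
T4 shear: x ← x + 2·y: (1, 3) → (7, 3); (1/5, 18/5) → (37/5, 18/5); (2, 6) → (14, 6)

image vertices: (7, 3), (37/5, 18/5), (14, 6)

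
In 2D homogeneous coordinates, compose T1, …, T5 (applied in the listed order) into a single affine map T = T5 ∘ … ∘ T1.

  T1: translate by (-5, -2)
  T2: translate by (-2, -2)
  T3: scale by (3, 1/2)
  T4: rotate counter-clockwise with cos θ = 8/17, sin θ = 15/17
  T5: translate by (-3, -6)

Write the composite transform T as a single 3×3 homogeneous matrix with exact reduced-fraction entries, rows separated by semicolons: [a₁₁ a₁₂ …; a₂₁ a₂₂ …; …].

T1 = [1 0 -5; 0 1 -2; 0 0 1]
T2·T1 = [1 0 -7; 0 1 -4; 0 0 1]
T3·…·T1 = [3 0 -21; 0 1/2 -2; 0 0 1]
T4·…·T1 = [24/17 -15/34 -138/17; 45/17 4/17 -331/17; 0 0 1]
T5·…·T1 = [24/17 -15/34 -189/17; 45/17 4/17 -433/17; 0 0 1]

T = [24/17 -15/34 -189/17; 45/17 4/17 -433/17; 0 0 1]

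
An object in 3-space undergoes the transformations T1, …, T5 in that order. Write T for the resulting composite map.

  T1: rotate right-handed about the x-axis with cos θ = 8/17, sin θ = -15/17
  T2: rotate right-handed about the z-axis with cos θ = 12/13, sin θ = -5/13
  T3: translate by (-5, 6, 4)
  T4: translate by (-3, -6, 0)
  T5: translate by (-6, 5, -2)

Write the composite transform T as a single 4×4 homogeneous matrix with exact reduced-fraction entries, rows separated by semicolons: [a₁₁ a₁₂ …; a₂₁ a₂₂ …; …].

T1 = [1 0 0 0; 0 8/17 15/17 0; 0 -15/17 8/17 0; 0 0 0 1]
T2·T1 = [12/13 40/221 75/221 0; -5/13 96/221 180/221 0; 0 -15/17 8/17 0; 0 0 0 1]
T3·…·T1 = [12/13 40/221 75/221 -5; -5/13 96/221 180/221 6; 0 -15/17 8/17 4; 0 0 0 1]
T4·…·T1 = [12/13 40/221 75/221 -8; -5/13 96/221 180/221 0; 0 -15/17 8/17 4; 0 0 0 1]
T5·…·T1 = [12/13 40/221 75/221 -14; -5/13 96/221 180/221 5; 0 -15/17 8/17 2; 0 0 0 1]

T = [12/13 40/221 75/221 -14; -5/13 96/221 180/221 5; 0 -15/17 8/17 2; 0 0 0 1]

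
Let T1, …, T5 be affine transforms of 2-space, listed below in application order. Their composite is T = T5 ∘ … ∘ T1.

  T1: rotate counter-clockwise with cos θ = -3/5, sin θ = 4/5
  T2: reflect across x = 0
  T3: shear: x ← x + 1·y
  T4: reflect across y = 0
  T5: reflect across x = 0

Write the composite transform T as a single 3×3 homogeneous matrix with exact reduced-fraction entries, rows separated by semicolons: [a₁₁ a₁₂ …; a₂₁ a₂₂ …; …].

T1 = [-3/5 -4/5 0; 4/5 -3/5 0; 0 0 1]
T2·T1 = [3/5 4/5 0; 4/5 -3/5 0; 0 0 1]
T3·…·T1 = [7/5 1/5 0; 4/5 -3/5 0; 0 0 1]
T4·…·T1 = [7/5 1/5 0; -4/5 3/5 0; 0 0 1]
T5·…·T1 = [-7/5 -1/5 0; -4/5 3/5 0; 0 0 1]

T = [-7/5 -1/5 0; -4/5 3/5 0; 0 0 1]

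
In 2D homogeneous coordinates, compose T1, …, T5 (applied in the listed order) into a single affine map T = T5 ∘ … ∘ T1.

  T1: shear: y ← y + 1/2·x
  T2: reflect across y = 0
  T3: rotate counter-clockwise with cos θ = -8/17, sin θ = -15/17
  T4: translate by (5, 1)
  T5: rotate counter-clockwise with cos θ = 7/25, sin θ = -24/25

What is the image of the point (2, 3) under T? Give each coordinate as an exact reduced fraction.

T1 shear: y ← y + 1/2·x: (2, 3) → (2, 4)
T2 reflect across y = 0: (2, 4) → (2, -4)
T3 rotate counter-clockwise with cos θ = -8/17, sin θ = -15/17: (2, -4) → (-76/17, 2/17)
T4 translate by (5, 1): (-76/17, 2/17) → (9/17, 19/17)
T5 rotate counter-clockwise with cos θ = 7/25, sin θ = -24/25: (9/17, 19/17) → (519/425, -83/425)

T(p) = (519/425, -83/425)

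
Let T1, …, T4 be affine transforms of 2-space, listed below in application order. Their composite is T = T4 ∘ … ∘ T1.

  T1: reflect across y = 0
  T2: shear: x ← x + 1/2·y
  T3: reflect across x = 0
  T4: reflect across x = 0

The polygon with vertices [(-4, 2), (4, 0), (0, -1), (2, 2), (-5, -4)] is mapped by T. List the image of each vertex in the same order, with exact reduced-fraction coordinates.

image vertices: (-5, -2), (4, 0), (1/2, 1), (1, -2), (-3, 4)

T1 reflect across y = 0: (-4, 2) → (-4, -2); (4, 0) → (4, 0); (0, -1) → (0, 1); (2, 2) → (2, -2); (-5, -4) → (-5, 4)
T2 shear: x ← x + 1/2·y: (-4, -2) → (-5, -2); (4, 0) → (4, 0); (0, 1) → (1/2, 1); (2, -2) → (1, -2); (-5, 4) → (-3, 4)
T3 reflect across x = 0: (-5, -2) → (5, -2); (4, 0) → (-4, 0); (1/2, 1) → (-1/2, 1); (1, -2) → (-1, -2); (-3, 4) → (3, 4)
T4 reflect across x = 0: (5, -2) → (-5, -2); (-4, 0) → (4, 0); (-1/2, 1) → (1/2, 1); (-1, -2) → (1, -2); (3, 4) → (-3, 4)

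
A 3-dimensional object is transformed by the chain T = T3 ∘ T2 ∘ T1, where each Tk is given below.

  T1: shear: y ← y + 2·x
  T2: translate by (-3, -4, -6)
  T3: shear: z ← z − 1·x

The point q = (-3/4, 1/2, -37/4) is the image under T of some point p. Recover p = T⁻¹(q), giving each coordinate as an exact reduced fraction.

p = (9/4, 0, -4)

T1 = [1 0 0 0; 2 1 0 0; 0 0 1 0; 0 0 0 1]
T2·T1 = [1 0 0 -3; 2 1 0 -4; 0 0 1 -6; 0 0 0 1]
T3·…·T1 = [1 0 0 -3; 2 1 0 -4; -1 0 1 -3; 0 0 0 1]
det M = 1; M⁻¹ = [1 0 0 3; -2 1 0 -2; 1 0 1 6; 0 0 0 1]
M⁻¹ · (-3/4, 1/2, -37/4)ᵀ = (9/4, 0, -4)ᵀ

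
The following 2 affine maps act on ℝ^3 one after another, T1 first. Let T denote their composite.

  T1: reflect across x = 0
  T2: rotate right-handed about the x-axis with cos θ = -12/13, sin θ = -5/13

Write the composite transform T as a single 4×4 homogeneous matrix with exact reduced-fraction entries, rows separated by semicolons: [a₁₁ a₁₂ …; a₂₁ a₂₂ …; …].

T1 = [-1 0 0 0; 0 1 0 0; 0 0 1 0; 0 0 0 1]
T2·T1 = [-1 0 0 0; 0 -12/13 5/13 0; 0 -5/13 -12/13 0; 0 0 0 1]

T = [-1 0 0 0; 0 -12/13 5/13 0; 0 -5/13 -12/13 0; 0 0 0 1]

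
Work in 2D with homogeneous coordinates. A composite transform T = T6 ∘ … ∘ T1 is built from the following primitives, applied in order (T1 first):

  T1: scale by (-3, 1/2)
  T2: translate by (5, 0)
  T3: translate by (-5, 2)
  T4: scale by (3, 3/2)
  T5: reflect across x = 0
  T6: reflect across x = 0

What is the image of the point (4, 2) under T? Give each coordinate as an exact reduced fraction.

T1 scale by (-3, 1/2): (4, 2) → (-12, 1)
T2 translate by (5, 0): (-12, 1) → (-7, 1)
T3 translate by (-5, 2): (-7, 1) → (-12, 3)
T4 scale by (3, 3/2): (-12, 3) → (-36, 9/2)
T5 reflect across x = 0: (-36, 9/2) → (36, 9/2)
T6 reflect across x = 0: (36, 9/2) → (-36, 9/2)

T(p) = (-36, 9/2)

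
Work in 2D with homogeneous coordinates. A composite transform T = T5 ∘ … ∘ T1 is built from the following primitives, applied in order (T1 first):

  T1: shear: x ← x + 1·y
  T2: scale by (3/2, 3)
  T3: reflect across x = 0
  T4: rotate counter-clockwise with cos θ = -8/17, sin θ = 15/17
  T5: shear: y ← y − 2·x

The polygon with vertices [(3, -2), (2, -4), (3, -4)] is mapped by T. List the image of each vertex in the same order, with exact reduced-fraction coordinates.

image vertices: (6, -21/2), (156/17, -171/17), (168/17, -435/34)

T1 shear: x ← x + 1·y: (3, -2) → (1, -2); (2, -4) → (-2, -4); (3, -4) → (-1, -4)
T2 scale by (3/2, 3): (1, -2) → (3/2, -6); (-2, -4) → (-3, -12); (-1, -4) → (-3/2, -12)
T3 reflect across x = 0: (3/2, -6) → (-3/2, -6); (-3, -12) → (3, -12); (-3/2, -12) → (3/2, -12)
T4 rotate counter-clockwise with cos θ = -8/17, sin θ = 15/17: (-3/2, -6) → (6, 3/2); (3, -12) → (156/17, 141/17); (3/2, -12) → (168/17, 237/34)
T5 shear: y ← y − 2·x: (6, 3/2) → (6, -21/2); (156/17, 141/17) → (156/17, -171/17); (168/17, 237/34) → (168/17, -435/34)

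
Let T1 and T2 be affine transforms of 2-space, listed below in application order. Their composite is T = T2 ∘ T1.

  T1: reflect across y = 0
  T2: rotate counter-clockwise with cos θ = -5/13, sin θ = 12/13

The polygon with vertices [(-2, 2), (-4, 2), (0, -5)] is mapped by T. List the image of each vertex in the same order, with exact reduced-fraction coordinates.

T1 reflect across y = 0: (-2, 2) → (-2, -2); (-4, 2) → (-4, -2); (0, -5) → (0, 5)
T2 rotate counter-clockwise with cos θ = -5/13, sin θ = 12/13: (-2, -2) → (34/13, -14/13); (-4, -2) → (44/13, -38/13); (0, 5) → (-60/13, -25/13)

image vertices: (34/13, -14/13), (44/13, -38/13), (-60/13, -25/13)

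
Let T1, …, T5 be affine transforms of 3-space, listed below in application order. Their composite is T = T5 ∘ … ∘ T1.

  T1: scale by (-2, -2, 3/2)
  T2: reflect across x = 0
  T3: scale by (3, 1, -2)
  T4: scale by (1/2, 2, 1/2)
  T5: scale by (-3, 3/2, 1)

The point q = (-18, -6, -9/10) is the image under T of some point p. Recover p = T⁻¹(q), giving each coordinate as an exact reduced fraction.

T1 = [-2 0 0 0; 0 -2 0 0; 0 0 3/2 0; 0 0 0 1]
T2·T1 = [2 0 0 0; 0 -2 0 0; 0 0 3/2 0; 0 0 0 1]
T3·…·T1 = [6 0 0 0; 0 -2 0 0; 0 0 -3 0; 0 0 0 1]
T4·…·T1 = [3 0 0 0; 0 -4 0 0; 0 0 -3/2 0; 0 0 0 1]
T5·…·T1 = [-9 0 0 0; 0 -6 0 0; 0 0 -3/2 0; 0 0 0 1]
det M = -81; M⁻¹ = [-1/9 0 0 0; 0 -1/6 0 0; 0 0 -2/3 0; 0 0 0 1]
M⁻¹ · (-18, -6, -9/10)ᵀ = (2, 1, 3/5)ᵀ

p = (2, 1, 3/5)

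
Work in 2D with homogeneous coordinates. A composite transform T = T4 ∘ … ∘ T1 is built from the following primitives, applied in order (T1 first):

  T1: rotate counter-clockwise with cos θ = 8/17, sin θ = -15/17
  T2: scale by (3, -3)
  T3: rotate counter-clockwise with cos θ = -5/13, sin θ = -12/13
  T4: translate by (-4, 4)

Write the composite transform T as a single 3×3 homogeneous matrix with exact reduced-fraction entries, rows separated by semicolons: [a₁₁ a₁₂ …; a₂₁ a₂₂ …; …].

T = [420/221 -513/221 -4; -513/221 -420/221 4; 0 0 1]

T1 = [8/17 15/17 0; -15/17 8/17 0; 0 0 1]
T2·T1 = [24/17 45/17 0; 45/17 -24/17 0; 0 0 1]
T3·…·T1 = [420/221 -513/221 0; -513/221 -420/221 0; 0 0 1]
T4·…·T1 = [420/221 -513/221 -4; -513/221 -420/221 4; 0 0 1]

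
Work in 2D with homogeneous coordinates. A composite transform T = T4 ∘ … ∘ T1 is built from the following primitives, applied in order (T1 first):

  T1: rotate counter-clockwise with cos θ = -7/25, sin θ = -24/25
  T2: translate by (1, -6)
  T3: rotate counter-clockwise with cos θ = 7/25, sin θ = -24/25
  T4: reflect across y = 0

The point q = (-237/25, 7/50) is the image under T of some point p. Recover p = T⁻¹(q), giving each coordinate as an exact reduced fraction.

p = (4, -5/2)

T1 = [-7/25 24/25 0; -24/25 -7/25 0; 0 0 1]
T2·T1 = [-7/25 24/25 1; -24/25 -7/25 -6; 0 0 1]
T3·…·T1 = [-1 0 -137/25; 0 -1 -66/25; 0 0 1]
T4·…·T1 = [-1 0 -137/25; 0 1 66/25; 0 0 1]
det M = -1; M⁻¹ = [-1 0 -137/25; 0 1 -66/25; 0 0 1]
M⁻¹ · (-237/25, 7/50)ᵀ = (4, -5/2)ᵀ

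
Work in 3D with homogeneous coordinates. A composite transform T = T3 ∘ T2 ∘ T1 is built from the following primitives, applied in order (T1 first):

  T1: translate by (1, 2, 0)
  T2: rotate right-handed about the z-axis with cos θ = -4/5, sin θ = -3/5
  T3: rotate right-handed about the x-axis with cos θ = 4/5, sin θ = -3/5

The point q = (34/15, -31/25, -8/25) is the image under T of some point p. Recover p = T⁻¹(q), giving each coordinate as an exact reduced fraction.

p = (-7/3, 0, -1)

T1 = [1 0 0 1; 0 1 0 2; 0 0 1 0; 0 0 0 1]
T2·T1 = [-4/5 3/5 0 2/5; -3/5 -4/5 0 -11/5; 0 0 1 0; 0 0 0 1]
T3·…·T1 = [-4/5 3/5 0 2/5; -12/25 -16/25 3/5 -44/25; 9/25 12/25 4/5 33/25; 0 0 0 1]
det M = 1; M⁻¹ = [-4/5 -12/25 9/25 -1; 3/5 -16/25 12/25 -2; 0 3/5 4/5 0; 0 0 0 1]
M⁻¹ · (34/15, -31/25, -8/25)ᵀ = (-7/3, 0, -1)ᵀ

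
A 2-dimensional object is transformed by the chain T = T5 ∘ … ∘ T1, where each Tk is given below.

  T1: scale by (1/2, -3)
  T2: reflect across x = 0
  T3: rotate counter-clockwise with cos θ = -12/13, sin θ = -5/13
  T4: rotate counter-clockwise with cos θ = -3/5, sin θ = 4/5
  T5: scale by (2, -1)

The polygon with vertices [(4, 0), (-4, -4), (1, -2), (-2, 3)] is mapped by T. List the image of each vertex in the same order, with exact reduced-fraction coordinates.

T1 scale by (1/2, -3): (4, 0) → (2, 0); (-4, -4) → (-2, 12); (1, -2) → (1/2, 6); (-2, 3) → (-1, -9)
T2 reflect across x = 0: (2, 0) → (-2, 0); (-2, 12) → (2, 12); (1/2, 6) → (-1/2, 6); (-1, -9) → (1, -9)
T3 rotate counter-clockwise with cos θ = -12/13, sin θ = -5/13: (-2, 0) → (24/13, 10/13); (2, 12) → (36/13, -154/13); (-1/2, 6) → (36/13, -139/26); (1, -9) → (-57/13, 103/13)
T4 rotate counter-clockwise with cos θ = -3/5, sin θ = 4/5: (24/13, 10/13) → (-112/65, 66/65); (36/13, -154/13) → (508/65, 606/65); (36/13, -139/26) → (34/13, 141/26); (-57/13, 103/13) → (-241/65, -537/65)
T5 scale by (2, -1): (-112/65, 66/65) → (-224/65, -66/65); (508/65, 606/65) → (1016/65, -606/65); (34/13, 141/26) → (68/13, -141/26); (-241/65, -537/65) → (-482/65, 537/65)

image vertices: (-224/65, -66/65), (1016/65, -606/65), (68/13, -141/26), (-482/65, 537/65)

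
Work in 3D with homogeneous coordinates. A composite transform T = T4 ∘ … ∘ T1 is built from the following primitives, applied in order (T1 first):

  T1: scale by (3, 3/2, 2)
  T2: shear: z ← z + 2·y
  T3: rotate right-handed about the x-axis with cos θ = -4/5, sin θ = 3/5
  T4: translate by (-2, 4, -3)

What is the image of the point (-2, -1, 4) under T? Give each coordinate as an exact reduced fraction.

T1 scale by (3, 3/2, 2): (-2, -1, 4) → (-6, -3/2, 8)
T2 shear: z ← z + 2·y: (-6, -3/2, 8) → (-6, -3/2, 5)
T3 rotate right-handed about the x-axis with cos θ = -4/5, sin θ = 3/5: (-6, -3/2, 5) → (-6, -9/5, -49/10)
T4 translate by (-2, 4, -3): (-6, -9/5, -49/10) → (-8, 11/5, -79/10)

T(p) = (-8, 11/5, -79/10)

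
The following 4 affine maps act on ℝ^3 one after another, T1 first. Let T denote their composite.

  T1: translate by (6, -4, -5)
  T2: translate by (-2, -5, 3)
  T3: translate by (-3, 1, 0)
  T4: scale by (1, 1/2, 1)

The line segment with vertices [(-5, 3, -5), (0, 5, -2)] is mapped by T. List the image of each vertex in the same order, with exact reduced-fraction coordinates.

image vertices: (-4, -5/2, -7), (1, -3/2, -4)

T1 translate by (6, -4, -5): (-5, 3, -5) → (1, -1, -10); (0, 5, -2) → (6, 1, -7)
T2 translate by (-2, -5, 3): (1, -1, -10) → (-1, -6, -7); (6, 1, -7) → (4, -4, -4)
T3 translate by (-3, 1, 0): (-1, -6, -7) → (-4, -5, -7); (4, -4, -4) → (1, -3, -4)
T4 scale by (1, 1/2, 1): (-4, -5, -7) → (-4, -5/2, -7); (1, -3, -4) → (1, -3/2, -4)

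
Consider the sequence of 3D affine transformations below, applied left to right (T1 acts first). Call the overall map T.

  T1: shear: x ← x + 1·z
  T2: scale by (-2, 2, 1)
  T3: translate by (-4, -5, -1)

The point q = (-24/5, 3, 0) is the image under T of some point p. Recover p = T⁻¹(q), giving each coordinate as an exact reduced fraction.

T1 = [1 0 1 0; 0 1 0 0; 0 0 1 0; 0 0 0 1]
T2·T1 = [-2 0 -2 0; 0 2 0 0; 0 0 1 0; 0 0 0 1]
T3·…·T1 = [-2 0 -2 -4; 0 2 0 -5; 0 0 1 -1; 0 0 0 1]
det M = -4; M⁻¹ = [-1/2 0 -1 -3; 0 1/2 0 5/2; 0 0 1 1; 0 0 0 1]
M⁻¹ · (-24/5, 3, 0)ᵀ = (-3/5, 4, 1)ᵀ

p = (-3/5, 4, 1)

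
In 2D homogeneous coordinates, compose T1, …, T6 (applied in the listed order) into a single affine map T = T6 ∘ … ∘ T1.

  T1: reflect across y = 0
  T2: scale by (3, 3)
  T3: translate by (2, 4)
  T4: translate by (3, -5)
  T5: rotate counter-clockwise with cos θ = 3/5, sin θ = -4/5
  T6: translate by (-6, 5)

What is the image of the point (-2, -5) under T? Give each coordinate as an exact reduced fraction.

T(p) = (23/5, 71/5)

T1 reflect across y = 0: (-2, -5) → (-2, 5)
T2 scale by (3, 3): (-2, 5) → (-6, 15)
T3 translate by (2, 4): (-6, 15) → (-4, 19)
T4 translate by (3, -5): (-4, 19) → (-1, 14)
T5 rotate counter-clockwise with cos θ = 3/5, sin θ = -4/5: (-1, 14) → (53/5, 46/5)
T6 translate by (-6, 5): (53/5, 46/5) → (23/5, 71/5)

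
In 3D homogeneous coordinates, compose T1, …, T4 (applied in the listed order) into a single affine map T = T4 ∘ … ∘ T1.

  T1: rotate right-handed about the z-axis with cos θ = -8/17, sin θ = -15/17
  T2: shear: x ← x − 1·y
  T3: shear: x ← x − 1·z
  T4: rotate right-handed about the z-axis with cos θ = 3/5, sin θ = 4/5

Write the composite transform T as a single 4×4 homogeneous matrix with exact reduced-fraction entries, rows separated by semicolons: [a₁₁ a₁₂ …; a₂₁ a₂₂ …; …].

T = [81/85 101/85 -3/5 0; -1/5 4/5 -4/5 0; 0 0 1 0; 0 0 0 1]

T1 = [-8/17 15/17 0 0; -15/17 -8/17 0 0; 0 0 1 0; 0 0 0 1]
T2·T1 = [7/17 23/17 0 0; -15/17 -8/17 0 0; 0 0 1 0; 0 0 0 1]
T3·…·T1 = [7/17 23/17 -1 0; -15/17 -8/17 0 0; 0 0 1 0; 0 0 0 1]
T4·…·T1 = [81/85 101/85 -3/5 0; -1/5 4/5 -4/5 0; 0 0 1 0; 0 0 0 1]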